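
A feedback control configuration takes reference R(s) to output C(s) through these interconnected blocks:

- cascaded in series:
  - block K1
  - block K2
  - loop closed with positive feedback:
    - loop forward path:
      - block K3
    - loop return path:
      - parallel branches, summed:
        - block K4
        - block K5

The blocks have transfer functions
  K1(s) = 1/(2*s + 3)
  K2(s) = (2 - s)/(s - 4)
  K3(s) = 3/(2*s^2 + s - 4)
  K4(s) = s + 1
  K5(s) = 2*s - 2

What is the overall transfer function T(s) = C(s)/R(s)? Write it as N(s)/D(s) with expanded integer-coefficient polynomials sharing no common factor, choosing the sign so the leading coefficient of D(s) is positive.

Step 1: sum the parallel branches K4, K5 gives 3*s - 1
Step 2: close the feedback loop around K3, (K4+K5) gives 3/(2*s^2 - 8*s - 1)
Step 3: series reduction of K1, K2, [K3/(1-K3*(K4+K5))], which is the overall transfer function T(s) = C(s)/R(s) in lowest terms

Hence the answer: (6 - 3*s)/(4*s^4 - 26*s^3 + 14*s^2 + 101*s + 12)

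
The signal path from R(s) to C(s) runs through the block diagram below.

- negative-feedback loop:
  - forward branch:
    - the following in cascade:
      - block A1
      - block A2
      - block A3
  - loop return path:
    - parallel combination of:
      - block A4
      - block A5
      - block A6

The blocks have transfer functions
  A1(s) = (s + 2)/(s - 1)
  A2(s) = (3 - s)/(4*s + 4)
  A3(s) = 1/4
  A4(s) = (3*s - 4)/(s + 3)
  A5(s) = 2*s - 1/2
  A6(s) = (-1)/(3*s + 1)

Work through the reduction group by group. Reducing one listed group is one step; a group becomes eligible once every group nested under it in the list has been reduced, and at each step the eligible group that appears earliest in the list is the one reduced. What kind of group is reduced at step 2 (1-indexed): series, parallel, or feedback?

[1] multiply A1, A2, A3 (series)
[2] combine A4, A5, A6 in parallel
[3] feedback reduction of (A1*A2*A3), (A4+A5+A6)
The group at step 2 is a parallel group.

Final answer: parallel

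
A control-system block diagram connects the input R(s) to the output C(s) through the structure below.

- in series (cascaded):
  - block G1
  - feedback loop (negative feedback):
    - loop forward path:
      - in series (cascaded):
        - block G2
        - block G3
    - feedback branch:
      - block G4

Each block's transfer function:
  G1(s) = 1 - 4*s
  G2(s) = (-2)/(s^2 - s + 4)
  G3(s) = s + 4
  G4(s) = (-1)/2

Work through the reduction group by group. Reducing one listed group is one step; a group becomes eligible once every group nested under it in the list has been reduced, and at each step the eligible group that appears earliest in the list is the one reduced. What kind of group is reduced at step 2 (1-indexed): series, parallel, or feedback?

(1) cascade G2, G3
(2) apply the feedback formula to (G2*G3), G4
(3) series reduction of G1, [(G2*G3)/(1+(G2*G3)*G4)]
At step 2 the group reduced is feedback.

Therefore the answer is feedback.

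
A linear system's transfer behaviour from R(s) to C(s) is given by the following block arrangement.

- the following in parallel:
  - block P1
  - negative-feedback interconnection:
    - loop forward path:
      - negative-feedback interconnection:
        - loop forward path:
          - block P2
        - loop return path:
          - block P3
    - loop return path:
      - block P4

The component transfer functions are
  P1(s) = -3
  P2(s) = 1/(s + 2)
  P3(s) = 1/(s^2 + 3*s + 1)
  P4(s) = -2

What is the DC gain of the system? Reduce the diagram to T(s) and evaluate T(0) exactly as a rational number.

[1] reduce the feedback loop with forward P2 and return P3; result (s^2 + 3*s + 1)/(s^3 + 5*s^2 + 7*s + 3)
[2] apply the feedback formula to [P2/(1+P2*P3)], P4; result (s^2 + 3*s + 1)/(s^3 + 3*s^2 + s + 1)
[3] add P1, [[P2/(1+P2*P3)]/(1+[P2/(1+P2*P3)]*P4)] (parallel); result (-3*s^3 - 8*s^2 - 2)/(s^3 + 3*s^2 + s + 1)
DC gain: substitute s = 0 into T(s) from step 3: T(0) = -2/1 = -2.

Therefore the answer is -2.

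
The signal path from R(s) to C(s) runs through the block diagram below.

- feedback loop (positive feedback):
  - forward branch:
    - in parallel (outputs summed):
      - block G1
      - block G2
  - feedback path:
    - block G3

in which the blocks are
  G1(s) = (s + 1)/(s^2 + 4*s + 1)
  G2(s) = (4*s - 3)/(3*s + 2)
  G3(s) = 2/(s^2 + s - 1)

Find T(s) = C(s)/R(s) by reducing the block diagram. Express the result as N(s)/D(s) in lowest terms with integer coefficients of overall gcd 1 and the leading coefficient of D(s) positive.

[1] reduce the parallel group G1, G2: (4*s^3 + 16*s^2 - 3*s - 1)/(3*s^3 + 14*s^2 + 11*s + 2)
[2] collapse the loop ((G1+G2) forward, G3 return), giving the overall T(s)

Final answer: (4*s^5 + 20*s^4 + 9*s^3 - 20*s^2 + 2*s + 1)/(3*s^5 + 17*s^4 + 14*s^3 - 33*s^2 - 3*s)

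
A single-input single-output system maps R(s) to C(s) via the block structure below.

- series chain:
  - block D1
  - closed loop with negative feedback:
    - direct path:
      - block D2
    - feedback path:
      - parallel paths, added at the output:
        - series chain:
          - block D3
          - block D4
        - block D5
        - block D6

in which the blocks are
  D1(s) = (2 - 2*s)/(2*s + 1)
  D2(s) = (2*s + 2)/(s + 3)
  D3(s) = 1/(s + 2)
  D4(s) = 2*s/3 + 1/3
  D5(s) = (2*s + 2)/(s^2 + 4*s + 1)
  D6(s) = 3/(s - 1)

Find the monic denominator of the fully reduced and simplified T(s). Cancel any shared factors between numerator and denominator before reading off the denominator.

Step 1. reduce the series chain D3, D4 = (2*s + 1)/(3*s + 6)
Step 2. add (D3*D4), D5, D6 (parallel) = (2*s^4 + 22*s^3 + 63*s^2 + 70*s + 5)/(3*s^4 + 15*s^3 + 9*s^2 - 21*s - 6)
Step 3. reduce the feedback loop with forward D2 and return ((D3*D4)+D5+D6) = (6*s^5 + 36*s^4 + 48*s^3 - 24*s^2 - 54*s - 12)/(7*s^5 + 72*s^4 + 224*s^3 + 272*s^2 + 81*s - 8)
Step 4. multiply D1, [D2/(1+D2*((D3*D4)+D5+D6))] (series) = (-12*s^6 - 60*s^5 - 24*s^4 + 144*s^3 + 60*s^2 - 84*s - 24)/(14*s^6 + 151*s^5 + 520*s^4 + 768*s^3 + 434*s^2 + 65*s - 8)
The result of step 4 is T(s) in lowest terms. Its denominator has leading coefficient 14; dividing the denominator through by 14 makes it monic.

Answer: s^6 + 151*s^5/14 + 260*s^4/7 + 384*s^3/7 + 31*s^2 + 65*s/14 - 4/7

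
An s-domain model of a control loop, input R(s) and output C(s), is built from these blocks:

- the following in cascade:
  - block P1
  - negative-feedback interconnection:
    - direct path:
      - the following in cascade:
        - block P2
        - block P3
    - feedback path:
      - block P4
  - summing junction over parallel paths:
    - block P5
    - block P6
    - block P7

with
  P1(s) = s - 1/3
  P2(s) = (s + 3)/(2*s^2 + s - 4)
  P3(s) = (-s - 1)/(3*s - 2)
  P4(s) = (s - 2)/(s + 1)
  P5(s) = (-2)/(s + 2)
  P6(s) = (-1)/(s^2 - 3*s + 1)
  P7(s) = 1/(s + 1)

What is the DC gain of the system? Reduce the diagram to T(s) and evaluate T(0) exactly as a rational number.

(1) series reduction of P2, P3 gives (-s^2 - 4*s - 3)/(6*s^3 - s^2 - 14*s + 8)
(2) collapse the loop ((P2*P3) forward, P4 return) gives (-s^2 - 4*s - 3)/(6*s^3 - 2*s^2 - 15*s + 14)
(3) reduce the parallel group P5, P6, P7 gives (-s^3 + 2*s^2 - 4*s - 2)/(s^4 - 6*s^2 - 3*s + 2)
(4) series reduction of P1, [(P2*P3)/(1+(P2*P3)*P4)], (P5+P6+P7) gives (3*s^5 + 2*s^4 - 7*s^3 + 44*s^2 + 4*s - 6)/(18*s^6 - 24*s^5 - 129*s^4 + 153*s^3 + 171*s^2 - 300*s + 84)
The step-4 result is T(s). Setting s = 0: T(0) = -6/84 = -1/14.

Hence the answer: -1/14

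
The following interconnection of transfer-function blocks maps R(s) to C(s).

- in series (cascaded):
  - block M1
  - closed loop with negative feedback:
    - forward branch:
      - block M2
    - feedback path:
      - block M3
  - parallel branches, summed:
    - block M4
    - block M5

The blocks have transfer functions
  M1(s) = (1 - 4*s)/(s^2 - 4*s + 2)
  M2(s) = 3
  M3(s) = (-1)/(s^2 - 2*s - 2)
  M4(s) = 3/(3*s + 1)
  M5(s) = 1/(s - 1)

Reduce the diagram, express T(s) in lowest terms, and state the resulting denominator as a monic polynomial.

Step 1. feedback reduction of M2, M3, giving (3*s^2 - 6*s - 6)/(s^2 - 2*s - 5)
Step 2. sum the parallel branches M4, M5, giving (6*s - 2)/(3*s^2 - 2*s - 1)
Step 3. multiply M1, [M2/(1+M2*M3)], (M4+M5) (series), giving (-72*s^4 + 186*s^3 + 54*s^2 - 72*s + 12)/(3*s^6 - 20*s^5 + 26*s^4 + 44*s^3 - 67*s^2 + 4*s + 10)
That last expression is T(s), already simplified. Scaling its denominator by 1/3 (the reciprocal of the leading coefficient) yields the monic denominator.

Therefore the answer is s^6 - 20*s^5/3 + 26*s^4/3 + 44*s^3/3 - 67*s^2/3 + 4*s/3 + 10/3.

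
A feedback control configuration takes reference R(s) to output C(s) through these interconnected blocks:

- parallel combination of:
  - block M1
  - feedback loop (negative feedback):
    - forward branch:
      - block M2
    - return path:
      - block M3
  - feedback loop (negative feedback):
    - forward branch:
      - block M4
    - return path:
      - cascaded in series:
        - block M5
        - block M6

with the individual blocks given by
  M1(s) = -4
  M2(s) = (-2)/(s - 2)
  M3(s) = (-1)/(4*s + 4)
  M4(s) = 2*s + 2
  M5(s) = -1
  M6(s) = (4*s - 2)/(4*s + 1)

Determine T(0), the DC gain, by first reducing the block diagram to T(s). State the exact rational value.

Answer: -34/15

Working:
1. close the feedback loop around M2, M3, giving (-4*s - 4)/(2*s^2 - 2*s - 3)
2. reduce the series chain M5, M6, giving (2 - 4*s)/(4*s + 1)
3. reduce the feedback loop with forward M4 and return (M5*M6), giving (-8*s^2 - 10*s - 2)/(8*s^2 - 5)
4. sum the parallel branches M1, [M2/(1+M2*M3)], [M4/(1+M4*(M5*M6))], giving (-80*s^4 + 28*s^3 + 144*s^2 + 14*s - 34)/(16*s^4 - 16*s^3 - 34*s^2 + 10*s + 15)
Evaluating the step-4 result (the overall T(s)) at s = 0 gives T(0) = -34/15.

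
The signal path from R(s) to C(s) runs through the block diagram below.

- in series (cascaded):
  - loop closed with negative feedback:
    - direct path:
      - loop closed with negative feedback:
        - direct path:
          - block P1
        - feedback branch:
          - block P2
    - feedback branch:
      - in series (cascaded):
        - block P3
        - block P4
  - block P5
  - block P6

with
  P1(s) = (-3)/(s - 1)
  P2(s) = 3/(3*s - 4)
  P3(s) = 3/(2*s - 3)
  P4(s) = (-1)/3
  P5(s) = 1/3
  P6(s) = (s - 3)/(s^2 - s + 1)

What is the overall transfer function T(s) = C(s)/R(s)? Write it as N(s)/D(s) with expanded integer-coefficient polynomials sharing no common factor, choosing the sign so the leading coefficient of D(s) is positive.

Step 1 - collapse the loop (P1 forward, P2 return): (12 - 9*s)/(3*s^2 - 7*s - 5)
Step 2 - combine P3, P4 in series: (-1)/(2*s - 3)
Step 3 - apply the feedback formula to [P1/(1+P1*P2)], (P3*P4): (-18*s^2 + 51*s - 36)/(6*s^3 - 23*s^2 + 20*s + 3)
Step 4 - series reduction of [[P1/(1+P1*P2)]/(1+[P1/(1+P1*P2)]*(P3*P4))], P5, P6; the result is T(s) itself (integer coefficients, no common factor, positive leading denominator coefficient)

Therefore the answer is (-6*s^3 + 35*s^2 - 63*s + 36)/(6*s^5 - 29*s^4 + 49*s^3 - 40*s^2 + 17*s + 3).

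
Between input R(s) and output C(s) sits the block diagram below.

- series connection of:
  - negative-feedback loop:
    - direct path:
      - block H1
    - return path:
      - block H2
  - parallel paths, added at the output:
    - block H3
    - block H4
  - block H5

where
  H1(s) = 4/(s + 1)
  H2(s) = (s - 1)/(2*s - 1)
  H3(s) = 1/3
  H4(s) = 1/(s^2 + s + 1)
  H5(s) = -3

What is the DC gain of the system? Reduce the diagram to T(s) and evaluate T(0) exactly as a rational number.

The answer is -16/5.

Reasoning:
Step 1: apply the feedback formula to H1, H2 -> (8*s - 4)/(2*s^2 + 5*s - 5)
Step 2: sum the parallel branches H3, H4 -> (s^2 + s + 4)/(3*s^2 + 3*s + 3)
Step 3: multiply [H1/(1+H1*H2)], (H3+H4), H5 (series) -> (-8*s^3 - 4*s^2 - 28*s + 16)/(2*s^4 + 7*s^3 + 2*s^2 - 5)
Evaluating the step-3 result (the overall T(s)) at s = 0 gives T(0) = 16/(-5) = -16/5.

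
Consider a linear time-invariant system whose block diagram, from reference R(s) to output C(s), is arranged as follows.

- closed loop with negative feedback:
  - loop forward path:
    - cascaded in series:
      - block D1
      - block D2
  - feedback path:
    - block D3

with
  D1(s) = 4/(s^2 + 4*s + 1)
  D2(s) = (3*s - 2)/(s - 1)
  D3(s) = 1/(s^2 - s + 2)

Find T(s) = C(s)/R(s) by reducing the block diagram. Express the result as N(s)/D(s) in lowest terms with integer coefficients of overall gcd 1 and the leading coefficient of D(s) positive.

(1) reduce the series chain D1, D2, giving (12*s - 8)/(s^3 + 3*s^2 - 3*s - 1)
(2) reduce the feedback loop with forward (D1*D2) and return D3 - this is the overall T(s), already in the required normalized form

Therefore the answer is (12*s^3 - 20*s^2 + 32*s - 16)/(s^5 + 2*s^4 - 4*s^3 + 8*s^2 + 7*s - 10).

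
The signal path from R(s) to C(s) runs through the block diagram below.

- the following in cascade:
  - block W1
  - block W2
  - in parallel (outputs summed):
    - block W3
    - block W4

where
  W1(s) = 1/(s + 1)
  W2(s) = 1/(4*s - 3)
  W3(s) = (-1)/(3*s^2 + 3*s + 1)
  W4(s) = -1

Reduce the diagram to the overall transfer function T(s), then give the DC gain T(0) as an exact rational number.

The answer is 2/3.

Reasoning:
Step 1: reduce the parallel group W3, W4 -> (-3*s^2 - 3*s - 2)/(3*s^2 + 3*s + 1)
Step 2: reduce the series chain W1, W2, (W3+W4) -> (-3*s^2 - 3*s - 2)/(12*s^4 + 15*s^3 - 2*s^2 - 8*s - 3)
Step 2 gives the overall T(s). Then T(0) = -2/(-3) = 2/3.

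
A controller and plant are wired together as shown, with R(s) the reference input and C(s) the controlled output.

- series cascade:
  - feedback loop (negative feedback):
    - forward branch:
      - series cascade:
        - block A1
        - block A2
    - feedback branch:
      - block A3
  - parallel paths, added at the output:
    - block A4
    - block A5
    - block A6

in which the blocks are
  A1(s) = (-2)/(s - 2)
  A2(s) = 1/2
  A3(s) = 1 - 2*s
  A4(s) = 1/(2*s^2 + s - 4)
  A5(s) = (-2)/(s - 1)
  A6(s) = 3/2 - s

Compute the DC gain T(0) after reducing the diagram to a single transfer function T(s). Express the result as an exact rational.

(1) cascade A1, A2 = (-1)/(s - 2)
(2) collapse the loop ((A1*A2) forward, A3 return) = (-1)/(3*s - 3)
(3) parallel reduction of A4, A5, A6 = (-4*s^4 + 8*s^3 - s^2 - 25*s + 26)/(4*s^3 - 2*s^2 - 10*s + 8)
(4) multiply [(A1*A2)/(1+(A1*A2)*A3)], (A4+A5+A6) (series) = (4*s^4 - 8*s^3 + s^2 + 25*s - 26)/(12*s^4 - 18*s^3 - 24*s^2 + 54*s - 24)
Evaluating the step-4 result (the overall T(s)) at s = 0 gives T(0) = -26/(-24) = 13/12.

Hence the answer: 13/12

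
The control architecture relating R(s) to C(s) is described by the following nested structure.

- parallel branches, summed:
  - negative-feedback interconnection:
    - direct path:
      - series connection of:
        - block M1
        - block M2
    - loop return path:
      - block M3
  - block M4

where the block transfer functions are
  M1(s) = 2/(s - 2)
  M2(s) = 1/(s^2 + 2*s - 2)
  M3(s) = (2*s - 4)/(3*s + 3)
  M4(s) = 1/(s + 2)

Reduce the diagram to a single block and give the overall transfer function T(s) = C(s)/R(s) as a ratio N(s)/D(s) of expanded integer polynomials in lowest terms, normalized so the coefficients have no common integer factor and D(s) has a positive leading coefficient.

The answer is (3*s^4 + 3*s^3 - 12*s^2 + 16*s + 16)/(3*s^5 + 9*s^4 - 12*s^3 - 38*s^2 + 8).

Reasoning:
Step 1. series reduction of M1, M2: 2/(s^3 - 6*s + 4)
Step 2. feedback reduction of (M1*M2), M3: (6*s + 6)/(3*s^4 + 3*s^3 - 18*s^2 - 2*s + 4)
Step 3. combine [(M1*M2)/(1+(M1*M2)*M3)], M4 in parallel, giving the overall T(s)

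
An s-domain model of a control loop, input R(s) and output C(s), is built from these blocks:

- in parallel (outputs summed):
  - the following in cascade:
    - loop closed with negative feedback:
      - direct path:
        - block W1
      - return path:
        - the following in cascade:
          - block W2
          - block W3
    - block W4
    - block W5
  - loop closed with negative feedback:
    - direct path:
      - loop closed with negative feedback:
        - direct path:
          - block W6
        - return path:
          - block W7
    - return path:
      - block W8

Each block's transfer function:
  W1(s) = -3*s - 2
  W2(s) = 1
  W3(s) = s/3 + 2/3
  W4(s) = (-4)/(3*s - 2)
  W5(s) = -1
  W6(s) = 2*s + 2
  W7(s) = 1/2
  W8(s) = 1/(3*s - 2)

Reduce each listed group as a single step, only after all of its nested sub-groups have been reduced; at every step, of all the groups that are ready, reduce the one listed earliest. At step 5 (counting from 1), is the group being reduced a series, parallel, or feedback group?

Answer: feedback

Working:
(1) cascade W2, W3
(2) collapse the loop (W1 forward, (W2*W3) return)
(3) cascade [W1/(1+W1*(W2*W3))], W4, W5
(4) feedback reduction of W6, W7
(5) apply the feedback formula to [W6/(1+W6*W7)], W8
(6) add ([W1/(1+W1*(W2*W3))]*W4*W5), [[W6/(1+W6*W7)]/(1+[W6/(1+W6*W7)]*W8)] (parallel)
At step 5 the group reduced is feedback.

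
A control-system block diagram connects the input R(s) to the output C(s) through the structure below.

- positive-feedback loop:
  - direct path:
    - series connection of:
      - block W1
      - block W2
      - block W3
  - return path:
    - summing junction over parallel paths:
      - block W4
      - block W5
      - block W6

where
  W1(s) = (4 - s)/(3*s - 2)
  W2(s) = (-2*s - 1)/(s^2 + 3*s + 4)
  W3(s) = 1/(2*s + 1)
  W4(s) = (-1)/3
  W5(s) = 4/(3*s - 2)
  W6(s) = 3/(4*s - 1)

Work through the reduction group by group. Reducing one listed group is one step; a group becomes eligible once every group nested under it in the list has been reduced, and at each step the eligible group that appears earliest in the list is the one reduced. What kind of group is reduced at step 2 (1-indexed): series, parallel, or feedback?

The answer is parallel.

Reasoning:
Step 1: cascade W1, W2, W3
Step 2: sum the parallel branches W4, W5, W6
Step 3: feedback reduction of (W1*W2*W3), (W4+W5+W6)
Step 2 collapses a parallel group.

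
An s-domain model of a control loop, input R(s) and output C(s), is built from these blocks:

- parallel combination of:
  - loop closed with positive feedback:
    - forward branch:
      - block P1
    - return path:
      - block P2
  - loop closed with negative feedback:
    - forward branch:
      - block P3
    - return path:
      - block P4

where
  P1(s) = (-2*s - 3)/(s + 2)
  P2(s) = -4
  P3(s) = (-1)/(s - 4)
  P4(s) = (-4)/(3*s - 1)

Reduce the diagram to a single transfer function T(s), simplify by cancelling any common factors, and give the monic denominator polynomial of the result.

Step 1. reduce the feedback loop with forward P1 and return P2: (2*s + 3)/(7*s + 10)
Step 2. reduce the feedback loop with forward P3 and return P4: (1 - 3*s)/(3*s^2 - 13*s + 8)
Step 3. sum the parallel branches [P1/(1-P1*P2)], [P3/(1+P3*P4)]: (6*s^3 - 38*s^2 - 46*s + 34)/(21*s^3 - 61*s^2 - 74*s + 80)
That last expression is T(s), already simplified. Scaling its denominator by 1/21 (the reciprocal of the leading coefficient) yields the monic denominator.

Answer: s^3 - 61*s^2/21 - 74*s/21 + 80/21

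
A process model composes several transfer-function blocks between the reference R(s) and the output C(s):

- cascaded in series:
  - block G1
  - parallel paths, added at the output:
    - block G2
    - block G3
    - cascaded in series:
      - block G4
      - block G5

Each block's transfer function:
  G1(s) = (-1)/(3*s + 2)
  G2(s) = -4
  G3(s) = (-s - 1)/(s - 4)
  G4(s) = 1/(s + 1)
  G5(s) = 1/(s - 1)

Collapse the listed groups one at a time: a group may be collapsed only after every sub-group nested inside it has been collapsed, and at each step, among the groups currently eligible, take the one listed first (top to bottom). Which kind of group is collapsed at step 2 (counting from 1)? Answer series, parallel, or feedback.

Reducing step by step:

1. combine G4, G5 in series
2. parallel reduction of G2, G3, (G4*G5)
3. multiply G1, (G2+G3+(G4*G5)) (series)
The group at step 2 is a parallel group.

Answer: parallel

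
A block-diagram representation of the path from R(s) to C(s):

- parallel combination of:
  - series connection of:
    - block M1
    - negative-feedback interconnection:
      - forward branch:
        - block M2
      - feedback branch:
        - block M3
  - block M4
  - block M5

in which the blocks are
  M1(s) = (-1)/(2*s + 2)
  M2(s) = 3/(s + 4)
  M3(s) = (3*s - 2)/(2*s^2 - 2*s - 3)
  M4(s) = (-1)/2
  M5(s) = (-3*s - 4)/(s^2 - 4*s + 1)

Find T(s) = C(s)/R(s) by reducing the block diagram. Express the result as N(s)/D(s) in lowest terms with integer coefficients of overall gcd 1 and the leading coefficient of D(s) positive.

Answer: (-2*s^6 - 12*s^5 - 44*s^4 - 30*s^3 + s^2 + 186*s + 171)/(4*s^6 - 52*s^4 - 56*s^3 + 132*s^2 + 104*s - 36)

Working:
Step 1 - apply the feedback formula to M2, M3 = (6*s^2 - 6*s - 9)/(2*s^3 + 6*s^2 - 2*s - 18)
Step 2 - reduce the series chain M1, [M2/(1+M2*M3)] = (-6*s^2 + 6*s + 9)/(4*s^4 + 16*s^3 + 8*s^2 - 40*s - 36)
Step 3 - combine (M1*[M2/(1+M2*M3)]), M4, M5 in parallel: this yields T(s), and no further normalization is needed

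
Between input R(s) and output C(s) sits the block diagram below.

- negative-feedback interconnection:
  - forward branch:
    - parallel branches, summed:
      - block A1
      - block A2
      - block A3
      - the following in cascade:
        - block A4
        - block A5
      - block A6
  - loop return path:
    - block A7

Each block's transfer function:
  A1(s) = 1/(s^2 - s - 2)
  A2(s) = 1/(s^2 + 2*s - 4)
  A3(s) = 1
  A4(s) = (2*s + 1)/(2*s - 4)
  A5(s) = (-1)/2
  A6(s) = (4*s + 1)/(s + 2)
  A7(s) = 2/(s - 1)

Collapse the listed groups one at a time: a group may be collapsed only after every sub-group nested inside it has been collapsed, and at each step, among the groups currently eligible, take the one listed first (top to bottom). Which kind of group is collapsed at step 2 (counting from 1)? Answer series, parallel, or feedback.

Reducing step by step:

(1) combine A4, A5 in series
(2) reduce the parallel group A1, A2, A3, (A4*A5), A6
(3) apply the feedback formula to (A1+A2+A3+(A4*A5)+A6), A7
Step 2: parallel.

Answer: parallel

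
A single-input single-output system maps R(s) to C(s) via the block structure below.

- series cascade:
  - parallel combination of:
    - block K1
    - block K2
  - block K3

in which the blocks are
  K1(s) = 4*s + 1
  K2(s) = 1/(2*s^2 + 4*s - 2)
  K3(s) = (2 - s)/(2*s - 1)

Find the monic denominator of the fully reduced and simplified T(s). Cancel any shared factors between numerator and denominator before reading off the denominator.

(1) add K1, K2 (parallel): (8*s^3 + 18*s^2 - 4*s - 1)/(2*s^2 + 4*s - 2)
(2) combine (K1+K2), K3 in series: (-8*s^4 - 2*s^3 + 40*s^2 - 7*s - 2)/(4*s^3 + 6*s^2 - 8*s + 2)
Step 2 gives the fully reduced T(s), with no common factor left to cancel. The denominator's leading coefficient is 4, so divide each of its coefficients by 4 to get the monic form.

Therefore the answer is s^3 + 3*s^2/2 - 2*s + 1/2.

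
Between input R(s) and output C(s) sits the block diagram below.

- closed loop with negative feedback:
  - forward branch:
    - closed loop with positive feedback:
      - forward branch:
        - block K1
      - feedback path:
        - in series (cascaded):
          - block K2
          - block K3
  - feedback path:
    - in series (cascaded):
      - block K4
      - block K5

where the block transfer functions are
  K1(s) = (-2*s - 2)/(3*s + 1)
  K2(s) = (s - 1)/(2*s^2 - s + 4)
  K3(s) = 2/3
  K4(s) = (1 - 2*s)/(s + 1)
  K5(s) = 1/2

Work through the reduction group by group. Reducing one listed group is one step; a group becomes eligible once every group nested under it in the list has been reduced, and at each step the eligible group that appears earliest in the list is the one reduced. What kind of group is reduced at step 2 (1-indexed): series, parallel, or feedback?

[1] combine K2, K3 in series
[2] reduce the feedback loop with forward K1 and return (K2*K3)
[3] reduce the series chain K4, K5
[4] feedback reduction of [K1/(1-K1*(K2*K3))], (K4*K5)
At step 2 the group reduced is feedback.

Final answer: feedback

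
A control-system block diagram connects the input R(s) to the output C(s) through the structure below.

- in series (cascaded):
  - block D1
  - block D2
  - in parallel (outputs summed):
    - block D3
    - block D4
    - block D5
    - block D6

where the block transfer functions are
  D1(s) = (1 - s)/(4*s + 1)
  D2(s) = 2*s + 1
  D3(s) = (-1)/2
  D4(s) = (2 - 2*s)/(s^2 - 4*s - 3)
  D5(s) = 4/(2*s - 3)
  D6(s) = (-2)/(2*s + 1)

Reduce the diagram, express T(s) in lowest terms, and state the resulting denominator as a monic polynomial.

Step 1 - reduce the parallel group D3, D4, D5, D6 gives (-4*s^4 + 12*s^3 + 19*s^2 - 132*s - 81)/(8*s^4 - 40*s^3 + 2*s^2 + 48*s + 18)
Step 2 - reduce the series chain D1, D2, (D3+D4+D5+D6) gives (4*s^5 - 16*s^4 - 7*s^3 + 151*s^2 - 51*s - 81)/(16*s^4 - 84*s^3 + 26*s^2 + 84*s + 18)
T(s) is the step-2 result (common factors already cancelled). Leading coefficient of the denominator: 16. Divide through by 16 for the monic polynomial.

Final answer: s^4 - 21*s^3/4 + 13*s^2/8 + 21*s/4 + 9/8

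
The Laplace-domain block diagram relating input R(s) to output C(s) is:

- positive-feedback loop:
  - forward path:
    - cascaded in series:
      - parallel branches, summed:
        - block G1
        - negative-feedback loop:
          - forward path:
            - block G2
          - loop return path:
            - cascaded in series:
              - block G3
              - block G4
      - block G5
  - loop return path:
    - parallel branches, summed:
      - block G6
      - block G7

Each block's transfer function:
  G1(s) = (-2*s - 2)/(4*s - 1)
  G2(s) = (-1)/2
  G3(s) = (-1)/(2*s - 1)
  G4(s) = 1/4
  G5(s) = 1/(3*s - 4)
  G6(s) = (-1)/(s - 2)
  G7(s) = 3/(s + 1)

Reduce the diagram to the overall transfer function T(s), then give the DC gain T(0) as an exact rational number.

The answer is -10/63.

Reasoning:
Step 1: cascade G3, G4; result (-1)/(8*s - 4)
Step 2: close the feedback loop around G2, (G3*G4); result (4 - 8*s)/(16*s - 7)
Step 3: reduce the parallel group G1, [G2/(1+G2*(G3*G4))]; result (-64*s^2 + 6*s + 10)/(64*s^2 - 44*s + 7)
Step 4: combine (G1+[G2/(1+G2*(G3*G4))]), G5 in series; result (-64*s^2 + 6*s + 10)/(192*s^3 - 388*s^2 + 197*s - 28)
Step 5: combine G6, G7 in parallel; result (2*s - 7)/(s^2 - s - 2)
Step 6: reduce the feedback loop with forward ((G1+[G2/(1+G2*(G3*G4))])*G5) and return (G6+G7); result (-64*s^4 + 70*s^3 + 132*s^2 - 22*s - 20)/(192*s^5 - 580*s^4 + 329*s^3 + 91*s^2 - 344*s + 126)
The step-6 result is T(s). Setting s = 0: T(0) = -20/126 = -10/63.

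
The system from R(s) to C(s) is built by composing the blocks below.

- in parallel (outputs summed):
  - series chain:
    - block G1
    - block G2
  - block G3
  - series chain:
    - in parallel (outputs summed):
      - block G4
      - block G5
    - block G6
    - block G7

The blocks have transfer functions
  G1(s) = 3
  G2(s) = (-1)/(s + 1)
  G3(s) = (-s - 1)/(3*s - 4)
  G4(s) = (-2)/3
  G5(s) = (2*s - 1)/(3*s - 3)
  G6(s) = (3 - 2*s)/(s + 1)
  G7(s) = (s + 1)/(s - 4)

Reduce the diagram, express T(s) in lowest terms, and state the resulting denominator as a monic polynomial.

Step 1. reduce the series chain G1, G2; result (-3)/(s + 1)
Step 2. combine G4, G5 in parallel; result 1/(3*s - 3)
Step 3. reduce the series chain (G4+G5), G6, G7; result (3 - 2*s)/(3*s^2 - 15*s + 12)
Step 4. add (G1*G2), G3, ((G4+G5)*G6*G7) (parallel); result (-3*s^4 - 24*s^3 + 197*s^2 - 292*s + 120)/(9*s^4 - 48*s^3 + 39*s^2 + 48*s - 48)
T(s) is the step-4 result (common factors already cancelled). Leading coefficient of the denominator: 9. Divide through by 9 for the monic polynomial.

Hence the answer: s^4 - 16*s^3/3 + 13*s^2/3 + 16*s/3 - 16/3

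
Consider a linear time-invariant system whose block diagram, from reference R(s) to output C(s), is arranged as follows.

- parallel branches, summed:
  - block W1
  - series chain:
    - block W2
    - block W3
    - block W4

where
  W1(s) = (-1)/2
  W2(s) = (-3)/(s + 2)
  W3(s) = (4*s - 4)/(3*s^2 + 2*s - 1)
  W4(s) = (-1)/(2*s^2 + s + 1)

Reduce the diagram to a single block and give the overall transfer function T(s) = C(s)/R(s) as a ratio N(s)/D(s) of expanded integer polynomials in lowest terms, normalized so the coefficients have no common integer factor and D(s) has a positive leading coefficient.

Step 1. series reduction of W2, W3, W4; result (12*s - 12)/(6*s^5 + 19*s^4 + 17*s^3 + 7*s^2 + s - 2)
Step 2. add W1, (W2*W3*W4) (parallel), which is the overall transfer function T(s) = C(s)/R(s) in lowest terms

Answer: (-6*s^5 - 19*s^4 - 17*s^3 - 7*s^2 + 23*s - 22)/(12*s^5 + 38*s^4 + 34*s^3 + 14*s^2 + 2*s - 4)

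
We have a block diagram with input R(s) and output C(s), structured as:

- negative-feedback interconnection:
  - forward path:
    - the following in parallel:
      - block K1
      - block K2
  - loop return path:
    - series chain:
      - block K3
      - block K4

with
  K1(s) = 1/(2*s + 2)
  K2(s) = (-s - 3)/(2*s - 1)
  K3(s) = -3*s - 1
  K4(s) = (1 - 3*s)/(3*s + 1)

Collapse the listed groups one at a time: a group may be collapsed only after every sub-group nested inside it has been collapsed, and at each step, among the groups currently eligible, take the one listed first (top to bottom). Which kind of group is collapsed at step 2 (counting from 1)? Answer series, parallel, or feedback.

[1] reduce the parallel group K1, K2
[2] combine K3, K4 in series
[3] apply the feedback formula to (K1+K2), (K3*K4)
So the answer for step 2 is series.

Answer: series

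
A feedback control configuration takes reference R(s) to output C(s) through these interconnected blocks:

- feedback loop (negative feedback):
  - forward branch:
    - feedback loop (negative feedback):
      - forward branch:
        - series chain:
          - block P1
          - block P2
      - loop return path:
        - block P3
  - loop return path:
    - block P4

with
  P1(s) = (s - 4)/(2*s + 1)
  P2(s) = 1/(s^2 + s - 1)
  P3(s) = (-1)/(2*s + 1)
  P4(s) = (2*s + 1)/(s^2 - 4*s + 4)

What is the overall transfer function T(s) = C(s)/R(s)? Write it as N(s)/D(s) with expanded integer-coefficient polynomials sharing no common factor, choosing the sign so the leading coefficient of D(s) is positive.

1. reduce the series chain P1, P2 -> (s - 4)/(2*s^3 + 3*s^2 - s - 1)
2. close the feedback loop around (P1*P2), P3 -> (2*s^2 - 7*s - 4)/(4*s^4 + 8*s^3 + s^2 - 4*s + 3)
3. apply the feedback formula to [(P1*P2)/(1+(P1*P2)*P3)], P4 - this is the overall T(s), already in the required normalized form

Therefore the answer is (2*s^4 - 15*s^3 + 32*s^2 - 12*s - 16)/(4*s^6 - 8*s^5 - 15*s^4 + 28*s^3 + 11*s^2 - 43*s + 8).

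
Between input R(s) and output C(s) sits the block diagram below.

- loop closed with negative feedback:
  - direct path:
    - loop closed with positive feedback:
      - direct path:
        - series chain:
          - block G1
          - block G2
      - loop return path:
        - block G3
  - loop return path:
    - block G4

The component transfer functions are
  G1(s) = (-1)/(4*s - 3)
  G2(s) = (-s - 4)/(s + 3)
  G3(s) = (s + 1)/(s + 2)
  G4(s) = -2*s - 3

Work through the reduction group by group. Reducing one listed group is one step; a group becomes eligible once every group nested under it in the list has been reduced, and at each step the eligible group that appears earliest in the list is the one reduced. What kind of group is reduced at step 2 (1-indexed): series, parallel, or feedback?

Answer: feedback

Working:
Step 1 - combine G1, G2 in series
Step 2 - collapse the loop ((G1*G2) forward, G3 return)
Step 3 - feedback reduction of [(G1*G2)/(1-(G1*G2)*G3)], G4
At step 2 the group reduced is feedback.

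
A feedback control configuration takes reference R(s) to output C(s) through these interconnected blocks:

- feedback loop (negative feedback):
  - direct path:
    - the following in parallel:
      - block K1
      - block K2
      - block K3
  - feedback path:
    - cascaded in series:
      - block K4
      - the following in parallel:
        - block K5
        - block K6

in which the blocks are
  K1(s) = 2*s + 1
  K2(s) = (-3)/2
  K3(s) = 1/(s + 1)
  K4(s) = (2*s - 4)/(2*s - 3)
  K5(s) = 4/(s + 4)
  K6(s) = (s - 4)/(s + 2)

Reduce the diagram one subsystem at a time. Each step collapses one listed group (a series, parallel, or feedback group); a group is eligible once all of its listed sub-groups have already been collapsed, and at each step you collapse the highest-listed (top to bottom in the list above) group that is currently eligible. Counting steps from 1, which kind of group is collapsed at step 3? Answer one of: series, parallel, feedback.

(1) parallel reduction of K1, K2, K3
(2) parallel reduction of K5, K6
(3) cascade K4, (K5+K6)
(4) apply the feedback formula to (K1+K2+K3), (K4*(K5+K6))
At step 3 the group reduced is series.

Hence the answer: series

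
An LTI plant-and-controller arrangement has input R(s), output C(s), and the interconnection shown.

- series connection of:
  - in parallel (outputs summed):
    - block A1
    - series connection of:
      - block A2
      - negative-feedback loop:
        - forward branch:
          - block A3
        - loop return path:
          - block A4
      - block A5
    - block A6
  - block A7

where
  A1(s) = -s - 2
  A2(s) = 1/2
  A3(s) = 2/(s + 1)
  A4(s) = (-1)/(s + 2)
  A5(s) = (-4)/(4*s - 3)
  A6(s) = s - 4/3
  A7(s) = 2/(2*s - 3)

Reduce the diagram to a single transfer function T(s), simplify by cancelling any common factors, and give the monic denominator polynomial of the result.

Step 1. reduce the feedback loop with forward A3 and return A4, giving (2*s + 4)/(s^2 + 3*s)
Step 2. series reduction of A2, [A3/(1+A3*A4)], A5, giving (-4*s - 8)/(4*s^3 + 9*s^2 - 9*s)
Step 3. parallel reduction of A1, (A2*[A3/(1+A3*A4)]*A5), A6, giving (-40*s^3 - 90*s^2 + 78*s - 24)/(12*s^3 + 27*s^2 - 27*s)
Step 4. reduce the series chain (A1+(A2*[A3/(1+A3*A4)]*A5)+A6), A7, giving (-80*s^3 - 180*s^2 + 156*s - 48)/(24*s^4 + 18*s^3 - 135*s^2 + 81*s)
Step 4 gives the fully reduced T(s), with no common factor left to cancel. The denominator's leading coefficient is 24, so divide each of its coefficients by 24 to get the monic form.

Hence the answer: s^4 + 3*s^3/4 - 45*s^2/8 + 27*s/8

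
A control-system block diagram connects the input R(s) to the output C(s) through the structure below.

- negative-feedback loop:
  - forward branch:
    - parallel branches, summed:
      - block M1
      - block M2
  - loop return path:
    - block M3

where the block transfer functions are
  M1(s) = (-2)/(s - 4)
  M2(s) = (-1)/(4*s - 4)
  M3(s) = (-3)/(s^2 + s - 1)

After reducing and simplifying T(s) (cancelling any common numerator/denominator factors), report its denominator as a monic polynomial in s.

Answer: s^4 - 4*s^3 - 2*s^2 + 63*s/4 - 13

Working:
Step 1. combine M1, M2 in parallel gives (12 - 9*s)/(4*s^2 - 20*s + 16)
Step 2. collapse the loop ((M1+M2) forward, M3 return) gives (-9*s^3 + 3*s^2 + 21*s - 12)/(4*s^4 - 16*s^3 - 8*s^2 + 63*s - 52)
That last expression is T(s), already simplified. Scaling its denominator by 1/4 (the reciprocal of the leading coefficient) yields the monic denominator.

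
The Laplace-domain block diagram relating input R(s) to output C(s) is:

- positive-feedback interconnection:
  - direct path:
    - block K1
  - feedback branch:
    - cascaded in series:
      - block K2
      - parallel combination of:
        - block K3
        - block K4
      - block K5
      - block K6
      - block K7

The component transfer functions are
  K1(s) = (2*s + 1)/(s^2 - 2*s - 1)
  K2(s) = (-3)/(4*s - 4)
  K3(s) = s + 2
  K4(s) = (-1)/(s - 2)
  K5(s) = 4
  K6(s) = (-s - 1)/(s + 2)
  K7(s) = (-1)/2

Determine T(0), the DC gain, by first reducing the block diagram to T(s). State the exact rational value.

The answer is -8/23.

Reasoning:
Step 1. reduce the parallel group K3, K4: (s^2 - 5)/(s - 2)
Step 2. reduce the series chain K2, (K3+K4), K5, K6, K7: (-3*s^3 - 3*s^2 + 15*s + 15)/(2*s^3 - 2*s^2 - 8*s + 8)
Step 3. reduce the feedback loop with forward K1 and return (K2*(K3+K4)*K5*K6*K7): (4*s^4 - 2*s^3 - 18*s^2 + 8*s + 8)/(2*s^5 + 3*s^3 - s^2 - 53*s - 23)
DC gain: substitute s = 0 into T(s) from step 3: T(0) = 8/(-23) = -8/23.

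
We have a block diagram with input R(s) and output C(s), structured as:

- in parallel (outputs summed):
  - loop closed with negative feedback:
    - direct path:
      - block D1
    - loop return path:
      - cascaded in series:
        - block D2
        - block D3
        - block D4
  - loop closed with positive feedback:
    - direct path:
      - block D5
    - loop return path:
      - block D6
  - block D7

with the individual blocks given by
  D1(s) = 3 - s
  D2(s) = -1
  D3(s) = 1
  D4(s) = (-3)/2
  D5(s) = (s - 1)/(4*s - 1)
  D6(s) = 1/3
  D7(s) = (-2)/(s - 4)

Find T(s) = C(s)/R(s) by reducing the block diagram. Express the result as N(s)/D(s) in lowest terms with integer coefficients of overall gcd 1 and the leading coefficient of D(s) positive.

Step 1. multiply D2, D3, D4 (series): 3/2
Step 2. apply the feedback formula to D1, (D2*D3*D4): (2*s - 6)/(3*s - 11)
Step 3. collapse the loop (D5 forward, D6 return): (3*s - 3)/(11*s - 2)
Step 4. sum the parallel branches [D1/(1+D1*(D2*D3*D4))], [D5/(1-D5*D6)], D7: this yields T(s), and no further normalization is needed

Final answer: (31*s^3 - 302*s^2 + 747*s - 224)/(33*s^3 - 259*s^2 + 530*s - 88)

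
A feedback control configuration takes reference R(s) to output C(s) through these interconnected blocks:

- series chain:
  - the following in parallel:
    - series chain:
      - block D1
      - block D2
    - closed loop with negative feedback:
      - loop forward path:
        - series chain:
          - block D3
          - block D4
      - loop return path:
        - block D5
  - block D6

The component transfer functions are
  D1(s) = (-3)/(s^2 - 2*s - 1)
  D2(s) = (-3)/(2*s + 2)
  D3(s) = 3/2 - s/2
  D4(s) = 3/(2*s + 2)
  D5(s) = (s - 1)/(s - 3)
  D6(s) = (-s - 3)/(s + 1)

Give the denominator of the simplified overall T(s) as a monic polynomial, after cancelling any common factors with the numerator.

Step 1: series reduction of D1, D2 gives 9/(2*s^3 - 2*s^2 - 6*s - 2)
Step 2: combine D3, D4 in series gives (9 - 3*s)/(4*s + 4)
Step 3: feedback reduction of (D3*D4), D5 gives (9 - 3*s)/(s + 7)
Step 4: combine (D1*D2), [(D3*D4)/(1+(D3*D4)*D5)] in parallel gives (-6*s^4 + 24*s^3 - 39*s + 45)/(2*s^4 + 12*s^3 - 20*s^2 - 44*s - 14)
Step 5: cascade ((D1*D2)+[(D3*D4)/(1+(D3*D4)*D5)]), D6 gives (6*s^5 - 6*s^4 - 72*s^3 + 39*s^2 + 72*s - 135)/(2*s^5 + 14*s^4 - 8*s^3 - 64*s^2 - 58*s - 14)
Step 5 gives the fully reduced T(s), with no common factor left to cancel. The denominator's leading coefficient is 2, so divide each of its coefficients by 2 to get the monic form.

Final answer: s^5 + 7*s^4 - 4*s^3 - 32*s^2 - 29*s - 7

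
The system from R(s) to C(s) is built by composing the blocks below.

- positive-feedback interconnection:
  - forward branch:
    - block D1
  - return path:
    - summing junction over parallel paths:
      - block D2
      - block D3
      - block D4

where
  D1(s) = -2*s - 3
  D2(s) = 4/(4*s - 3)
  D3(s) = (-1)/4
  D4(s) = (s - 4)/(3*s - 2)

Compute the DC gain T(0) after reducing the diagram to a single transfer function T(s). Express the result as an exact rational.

[1] parallel reduction of D2, D3, D4 -> (4*s^2 - 11*s + 10)/(48*s^2 - 68*s + 24)
[2] apply the feedback formula to D1, (D2+D3+D4) -> (-96*s^3 - 8*s^2 + 156*s - 72)/(8*s^3 + 38*s^2 - 81*s + 54)
Evaluating the step-2 result (the overall T(s)) at s = 0 gives T(0) = -72/54 = -4/3.

Therefore the answer is -4/3.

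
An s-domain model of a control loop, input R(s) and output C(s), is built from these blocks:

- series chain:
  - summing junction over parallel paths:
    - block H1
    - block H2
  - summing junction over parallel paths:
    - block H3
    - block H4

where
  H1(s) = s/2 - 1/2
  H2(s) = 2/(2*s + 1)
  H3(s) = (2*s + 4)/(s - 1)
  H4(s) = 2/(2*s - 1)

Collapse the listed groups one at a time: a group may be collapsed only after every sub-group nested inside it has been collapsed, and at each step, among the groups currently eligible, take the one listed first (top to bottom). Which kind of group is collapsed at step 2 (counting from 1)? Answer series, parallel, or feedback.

Answer: parallel

Working:
(1) parallel reduction of H1, H2
(2) reduce the parallel group H3, H4
(3) combine (H1+H2), (H3+H4) in series
Step 2 collapses a parallel group.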